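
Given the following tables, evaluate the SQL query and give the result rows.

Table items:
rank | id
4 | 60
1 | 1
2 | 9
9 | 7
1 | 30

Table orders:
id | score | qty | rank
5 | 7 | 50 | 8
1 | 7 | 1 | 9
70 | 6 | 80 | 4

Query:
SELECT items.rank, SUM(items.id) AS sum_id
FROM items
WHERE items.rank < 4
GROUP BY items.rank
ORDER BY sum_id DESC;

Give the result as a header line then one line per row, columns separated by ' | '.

== RESULT ==
items.rank | sum_id
1 | 31
2 | 9

Derivation:
After WHERE (3 rows):
items.rank | items.id
1 | 1
2 | 9
1 | 30
After GROUP BY (2 rows):
items.rank | sum_id
1 | 31
2 | 9
After ORDER BY (2 rows):
items.rank | sum_id
1 | 31
2 | 9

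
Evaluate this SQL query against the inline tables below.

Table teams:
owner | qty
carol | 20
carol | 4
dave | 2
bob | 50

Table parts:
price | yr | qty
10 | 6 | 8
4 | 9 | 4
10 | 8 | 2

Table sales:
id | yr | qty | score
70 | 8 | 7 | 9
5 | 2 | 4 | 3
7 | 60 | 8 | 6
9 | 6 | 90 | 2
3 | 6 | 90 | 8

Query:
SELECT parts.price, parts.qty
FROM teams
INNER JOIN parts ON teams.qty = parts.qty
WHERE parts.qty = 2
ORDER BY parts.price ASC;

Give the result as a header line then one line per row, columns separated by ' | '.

== RESULT ==
parts.price | parts.qty
10 | 2

Derivation:
After JOIN parts (2 rows):
teams.owner | teams.qty | parts.price | parts.yr | parts.qty
carol | 4 | 4 | 9 | 4
dave | 2 | 10 | 8 | 2
After WHERE (1 rows):
teams.owner | teams.qty | parts.price | parts.yr | parts.qty
dave | 2 | 10 | 8 | 2
After SELECT (1 rows):
parts.price | parts.qty
10 | 2
After ORDER BY (1 rows):
parts.price | parts.qty
10 | 2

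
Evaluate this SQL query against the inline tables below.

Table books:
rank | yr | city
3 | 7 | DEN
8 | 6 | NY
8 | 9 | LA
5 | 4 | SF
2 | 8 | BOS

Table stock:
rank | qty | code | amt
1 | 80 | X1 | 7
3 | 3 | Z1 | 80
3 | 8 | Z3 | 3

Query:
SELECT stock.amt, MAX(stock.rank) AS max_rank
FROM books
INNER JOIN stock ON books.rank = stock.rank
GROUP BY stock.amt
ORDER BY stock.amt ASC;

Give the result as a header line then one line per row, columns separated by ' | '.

After JOIN stock (2 rows):
books.rank | books.yr | books.city | stock.rank | stock.qty | stock.code | stock.amt
3 | 7 | DEN | 3 | 3 | Z1 | 80
3 | 7 | DEN | 3 | 8 | Z3 | 3
After GROUP BY (2 rows):
stock.amt | max_rank
80 | 3
3 | 3
After ORDER BY (2 rows):
stock.amt | max_rank
3 | 3
80 | 3

== RESULT ==
stock.amt | max_rank
3 | 3
80 | 3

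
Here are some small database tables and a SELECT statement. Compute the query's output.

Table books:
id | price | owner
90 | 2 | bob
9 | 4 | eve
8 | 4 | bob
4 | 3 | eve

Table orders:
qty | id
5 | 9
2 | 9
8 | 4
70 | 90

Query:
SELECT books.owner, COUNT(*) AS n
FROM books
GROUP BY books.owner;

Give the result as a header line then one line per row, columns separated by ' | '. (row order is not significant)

== RESULT ==
books.owner | n
bob | 2
eve | 2

Derivation:
After GROUP BY (2 rows):
books.owner | n
bob | 2
eve | 2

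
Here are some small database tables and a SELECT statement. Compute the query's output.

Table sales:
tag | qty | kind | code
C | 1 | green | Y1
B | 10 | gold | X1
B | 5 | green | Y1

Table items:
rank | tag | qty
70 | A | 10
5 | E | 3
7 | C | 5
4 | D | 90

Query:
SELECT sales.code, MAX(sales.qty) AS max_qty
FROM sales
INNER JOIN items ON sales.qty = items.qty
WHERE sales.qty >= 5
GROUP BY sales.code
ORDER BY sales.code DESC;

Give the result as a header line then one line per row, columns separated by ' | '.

== RESULT ==
sales.code | max_qty
Y1 | 5
X1 | 10

Derivation:
After JOIN items (2 rows):
sales.tag | sales.qty | sales.kind | sales.code | items.rank | items.tag | items.qty
B | 10 | gold | X1 | 70 | A | 10
B | 5 | green | Y1 | 7 | C | 5
After WHERE (2 rows):
sales.tag | sales.qty | sales.kind | sales.code | items.rank | items.tag | items.qty
B | 10 | gold | X1 | 70 | A | 10
B | 5 | green | Y1 | 7 | C | 5
After GROUP BY (2 rows):
sales.code | max_qty
X1 | 10
Y1 | 5
After ORDER BY (2 rows):
sales.code | max_qty
Y1 | 5
X1 | 10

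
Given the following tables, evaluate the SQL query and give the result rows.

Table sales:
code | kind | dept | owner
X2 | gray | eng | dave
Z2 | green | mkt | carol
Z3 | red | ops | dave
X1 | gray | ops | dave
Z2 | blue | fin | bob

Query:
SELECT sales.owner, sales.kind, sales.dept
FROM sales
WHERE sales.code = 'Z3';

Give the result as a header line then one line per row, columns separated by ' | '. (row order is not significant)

== RESULT ==
sales.owner | sales.kind | sales.dept
dave | red | ops

Derivation:
After WHERE (1 rows):
sales.code | sales.kind | sales.dept | sales.owner
Z3 | red | ops | dave
After SELECT (1 rows):
sales.owner | sales.kind | sales.dept
dave | red | ops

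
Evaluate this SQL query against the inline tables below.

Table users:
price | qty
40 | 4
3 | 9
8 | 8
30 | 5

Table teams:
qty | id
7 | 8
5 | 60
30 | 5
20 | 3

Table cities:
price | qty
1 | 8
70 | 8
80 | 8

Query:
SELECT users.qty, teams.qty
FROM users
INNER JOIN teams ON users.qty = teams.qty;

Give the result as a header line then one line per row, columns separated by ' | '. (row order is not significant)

== RESULT ==
users.qty | teams.qty
5 | 5

Derivation:
After JOIN teams (1 rows):
users.price | users.qty | teams.qty | teams.id
30 | 5 | 5 | 60
After SELECT (1 rows):
users.qty | teams.qty
5 | 5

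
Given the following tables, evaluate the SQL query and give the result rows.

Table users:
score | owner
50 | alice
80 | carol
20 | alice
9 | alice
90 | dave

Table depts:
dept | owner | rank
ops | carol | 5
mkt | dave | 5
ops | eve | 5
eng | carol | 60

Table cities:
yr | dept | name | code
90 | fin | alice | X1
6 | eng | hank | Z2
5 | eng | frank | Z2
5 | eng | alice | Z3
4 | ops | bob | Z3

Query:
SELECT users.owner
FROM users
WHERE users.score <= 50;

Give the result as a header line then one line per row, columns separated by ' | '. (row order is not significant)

After WHERE (3 rows):
users.score | users.owner
50 | alice
20 | alice
9 | alice
After SELECT (3 rows):
users.owner
alice
alice
alice

== RESULT ==
users.owner
alice
alice
alice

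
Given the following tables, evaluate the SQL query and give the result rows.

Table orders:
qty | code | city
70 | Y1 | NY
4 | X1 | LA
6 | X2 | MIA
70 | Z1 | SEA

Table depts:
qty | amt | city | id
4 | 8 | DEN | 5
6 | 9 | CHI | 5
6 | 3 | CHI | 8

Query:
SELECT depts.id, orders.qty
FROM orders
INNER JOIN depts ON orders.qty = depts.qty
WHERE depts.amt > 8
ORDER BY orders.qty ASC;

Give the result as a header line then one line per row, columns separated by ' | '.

== RESULT ==
depts.id | orders.qty
5 | 6

Derivation:
After JOIN depts (3 rows):
orders.qty | orders.code | orders.city | depts.qty | depts.amt | depts.city | depts.id
4 | X1 | LA | 4 | 8 | DEN | 5
6 | X2 | MIA | 6 | 9 | CHI | 5
6 | X2 | MIA | 6 | 3 | CHI | 8
After WHERE (1 rows):
orders.qty | orders.code | orders.city | depts.qty | depts.amt | depts.city | depts.id
6 | X2 | MIA | 6 | 9 | CHI | 5
After SELECT (1 rows):
depts.id | orders.qty
5 | 6
After ORDER BY (1 rows):
depts.id | orders.qty
5 | 6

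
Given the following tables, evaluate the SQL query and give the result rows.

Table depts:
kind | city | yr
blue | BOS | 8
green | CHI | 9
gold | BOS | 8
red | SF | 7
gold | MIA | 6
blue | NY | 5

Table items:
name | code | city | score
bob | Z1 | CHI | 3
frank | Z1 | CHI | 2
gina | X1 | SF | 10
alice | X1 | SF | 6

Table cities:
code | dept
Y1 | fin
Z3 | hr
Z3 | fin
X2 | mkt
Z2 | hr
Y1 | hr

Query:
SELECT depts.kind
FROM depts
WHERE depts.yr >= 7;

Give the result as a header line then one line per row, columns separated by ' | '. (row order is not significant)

== RESULT ==
depts.kind
blue
green
gold
red

Derivation:
After WHERE (4 rows):
depts.kind | depts.city | depts.yr
blue | BOS | 8
green | CHI | 9
gold | BOS | 8
red | SF | 7
After SELECT (4 rows):
depts.kind
blue
green
gold
red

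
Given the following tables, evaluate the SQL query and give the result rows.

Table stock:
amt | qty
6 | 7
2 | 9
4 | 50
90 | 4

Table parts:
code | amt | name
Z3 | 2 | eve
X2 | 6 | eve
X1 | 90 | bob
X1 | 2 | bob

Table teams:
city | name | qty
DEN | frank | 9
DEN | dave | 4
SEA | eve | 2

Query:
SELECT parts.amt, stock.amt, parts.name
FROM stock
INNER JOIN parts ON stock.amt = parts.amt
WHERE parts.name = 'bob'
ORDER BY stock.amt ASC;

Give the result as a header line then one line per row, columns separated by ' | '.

After JOIN parts (4 rows):
stock.amt | stock.qty | parts.code | parts.amt | parts.name
6 | 7 | X2 | 6 | eve
2 | 9 | Z3 | 2 | eve
2 | 9 | X1 | 2 | bob
90 | 4 | X1 | 90 | bob
After WHERE (2 rows):
stock.amt | stock.qty | parts.code | parts.amt | parts.name
2 | 9 | X1 | 2 | bob
90 | 4 | X1 | 90 | bob
After SELECT (2 rows):
parts.amt | stock.amt | parts.name
2 | 2 | bob
90 | 90 | bob
After ORDER BY (2 rows):
parts.amt | stock.amt | parts.name
2 | 2 | bob
90 | 90 | bob

== RESULT ==
parts.amt | stock.amt | parts.name
2 | 2 | bob
90 | 90 | bob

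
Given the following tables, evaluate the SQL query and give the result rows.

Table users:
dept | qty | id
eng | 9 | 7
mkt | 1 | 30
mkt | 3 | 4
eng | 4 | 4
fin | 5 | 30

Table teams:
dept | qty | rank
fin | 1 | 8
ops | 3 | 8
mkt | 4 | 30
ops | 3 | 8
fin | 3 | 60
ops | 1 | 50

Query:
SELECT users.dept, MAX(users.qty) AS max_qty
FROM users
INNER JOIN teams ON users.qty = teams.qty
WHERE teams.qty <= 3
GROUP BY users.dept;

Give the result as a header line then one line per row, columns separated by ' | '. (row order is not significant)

== RESULT ==
users.dept | max_qty
mkt | 3

Derivation:
After JOIN teams (6 rows):
users.dept | users.qty | users.id | teams.dept | teams.qty | teams.rank
mkt | 1 | 30 | fin | 1 | 8
mkt | 1 | 30 | ops | 1 | 50
mkt | 3 | 4 | ops | 3 | 8
mkt | 3 | 4 | ops | 3 | 8
mkt | 3 | 4 | fin | 3 | 60
eng | 4 | 4 | mkt | 4 | 30
After WHERE (5 rows):
users.dept | users.qty | users.id | teams.dept | teams.qty | teams.rank
mkt | 1 | 30 | fin | 1 | 8
mkt | 1 | 30 | ops | 1 | 50
mkt | 3 | 4 | ops | 3 | 8
mkt | 3 | 4 | ops | 3 | 8
mkt | 3 | 4 | fin | 3 | 60
After GROUP BY (1 rows):
users.dept | max_qty
mkt | 3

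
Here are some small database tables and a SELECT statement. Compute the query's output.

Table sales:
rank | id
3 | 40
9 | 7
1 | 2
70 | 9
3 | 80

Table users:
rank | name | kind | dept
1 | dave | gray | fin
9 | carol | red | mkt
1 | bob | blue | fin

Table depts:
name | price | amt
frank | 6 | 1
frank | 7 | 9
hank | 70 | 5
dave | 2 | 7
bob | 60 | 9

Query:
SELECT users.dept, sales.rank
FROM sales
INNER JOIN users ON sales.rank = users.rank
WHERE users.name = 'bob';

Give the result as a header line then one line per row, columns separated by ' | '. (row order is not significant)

After JOIN users (3 rows):
sales.rank | sales.id | users.rank | users.name | users.kind | users.dept
9 | 7 | 9 | carol | red | mkt
1 | 2 | 1 | dave | gray | fin
1 | 2 | 1 | bob | blue | fin
After WHERE (1 rows):
sales.rank | sales.id | users.rank | users.name | users.kind | users.dept
1 | 2 | 1 | bob | blue | fin
After SELECT (1 rows):
users.dept | sales.rank
fin | 1

== RESULT ==
users.dept | sales.rank
fin | 1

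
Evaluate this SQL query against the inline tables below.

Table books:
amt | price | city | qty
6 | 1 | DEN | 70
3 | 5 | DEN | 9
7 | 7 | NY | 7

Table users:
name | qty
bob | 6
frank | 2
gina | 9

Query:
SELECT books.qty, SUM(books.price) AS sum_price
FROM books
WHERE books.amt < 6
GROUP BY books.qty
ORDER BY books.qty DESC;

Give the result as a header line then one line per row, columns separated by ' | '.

== RESULT ==
books.qty | sum_price
9 | 5

Derivation:
After WHERE (1 rows):
books.amt | books.price | books.city | books.qty
3 | 5 | DEN | 9
After GROUP BY (1 rows):
books.qty | sum_price
9 | 5
After ORDER BY (1 rows):
books.qty | sum_price
9 | 5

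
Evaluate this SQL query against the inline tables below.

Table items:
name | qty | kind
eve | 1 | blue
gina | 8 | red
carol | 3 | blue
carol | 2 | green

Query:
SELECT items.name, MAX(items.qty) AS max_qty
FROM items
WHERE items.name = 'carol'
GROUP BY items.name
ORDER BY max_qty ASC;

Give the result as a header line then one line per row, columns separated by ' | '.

== RESULT ==
items.name | max_qty
carol | 3

Derivation:
After WHERE (2 rows):
items.name | items.qty | items.kind
carol | 3 | blue
carol | 2 | green
After GROUP BY (1 rows):
items.name | max_qty
carol | 3
After ORDER BY (1 rows):
items.name | max_qty
carol | 3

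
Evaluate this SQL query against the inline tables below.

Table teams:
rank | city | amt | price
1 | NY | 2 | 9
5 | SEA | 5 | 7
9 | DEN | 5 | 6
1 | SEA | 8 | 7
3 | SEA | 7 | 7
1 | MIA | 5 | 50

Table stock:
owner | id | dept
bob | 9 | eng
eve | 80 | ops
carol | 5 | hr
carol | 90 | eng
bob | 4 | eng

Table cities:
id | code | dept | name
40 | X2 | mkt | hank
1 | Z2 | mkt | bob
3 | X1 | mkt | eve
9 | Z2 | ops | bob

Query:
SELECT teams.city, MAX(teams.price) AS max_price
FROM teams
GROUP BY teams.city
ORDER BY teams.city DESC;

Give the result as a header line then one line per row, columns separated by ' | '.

== RESULT ==
teams.city | max_price
SEA | 7
NY | 9
MIA | 50
DEN | 6

Derivation:
After GROUP BY (4 rows):
teams.city | max_price
NY | 9
SEA | 7
DEN | 6
MIA | 50
After ORDER BY (4 rows):
teams.city | max_price
SEA | 7
NY | 9
MIA | 50
DEN | 6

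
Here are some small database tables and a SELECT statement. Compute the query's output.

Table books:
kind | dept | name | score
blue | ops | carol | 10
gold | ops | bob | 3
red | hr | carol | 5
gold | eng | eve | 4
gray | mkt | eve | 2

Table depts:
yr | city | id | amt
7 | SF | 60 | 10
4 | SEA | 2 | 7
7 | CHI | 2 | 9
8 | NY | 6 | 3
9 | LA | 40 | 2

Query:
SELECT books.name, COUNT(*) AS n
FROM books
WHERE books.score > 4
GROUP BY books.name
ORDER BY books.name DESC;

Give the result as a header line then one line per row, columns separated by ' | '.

== RESULT ==
books.name | n
carol | 2

Derivation:
After WHERE (2 rows):
books.kind | books.dept | books.name | books.score
blue | ops | carol | 10
red | hr | carol | 5
After GROUP BY (1 rows):
books.name | n
carol | 2
After ORDER BY (1 rows):
books.name | n
carol | 2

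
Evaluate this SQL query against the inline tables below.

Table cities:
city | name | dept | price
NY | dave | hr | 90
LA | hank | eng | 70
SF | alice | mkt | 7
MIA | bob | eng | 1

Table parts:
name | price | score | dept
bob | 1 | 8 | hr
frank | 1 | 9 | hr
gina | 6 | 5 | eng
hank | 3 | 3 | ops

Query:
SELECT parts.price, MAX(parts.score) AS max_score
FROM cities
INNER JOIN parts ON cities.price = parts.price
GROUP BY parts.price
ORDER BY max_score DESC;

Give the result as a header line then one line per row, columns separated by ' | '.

== RESULT ==
parts.price | max_score
1 | 9

Derivation:
After JOIN parts (2 rows):
cities.city | cities.name | cities.dept | cities.price | parts.name | parts.price | parts.score | parts.dept
MIA | bob | eng | 1 | bob | 1 | 8 | hr
MIA | bob | eng | 1 | frank | 1 | 9 | hr
After GROUP BY (1 rows):
parts.price | max_score
1 | 9
After ORDER BY (1 rows):
parts.price | max_score
1 | 9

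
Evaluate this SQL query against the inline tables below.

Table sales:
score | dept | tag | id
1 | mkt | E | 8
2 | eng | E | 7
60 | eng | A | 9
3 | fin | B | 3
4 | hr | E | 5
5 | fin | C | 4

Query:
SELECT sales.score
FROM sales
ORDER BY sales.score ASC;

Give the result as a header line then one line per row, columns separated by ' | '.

After SELECT (6 rows):
sales.score
1
2
60
3
4
5
After ORDER BY (6 rows):
sales.score
1
2
3
4
5
60

== RESULT ==
sales.score
1
2
3
4
5
60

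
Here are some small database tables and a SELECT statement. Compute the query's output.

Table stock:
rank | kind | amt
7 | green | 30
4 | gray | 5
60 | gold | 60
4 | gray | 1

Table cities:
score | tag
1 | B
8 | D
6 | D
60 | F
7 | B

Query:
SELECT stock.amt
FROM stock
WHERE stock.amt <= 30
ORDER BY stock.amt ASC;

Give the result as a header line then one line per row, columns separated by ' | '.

After WHERE (3 rows):
stock.rank | stock.kind | stock.amt
7 | green | 30
4 | gray | 5
4 | gray | 1
After SELECT (3 rows):
stock.amt
30
5
1
After ORDER BY (3 rows):
stock.amt
1
5
30

== RESULT ==
stock.amt
1
5
30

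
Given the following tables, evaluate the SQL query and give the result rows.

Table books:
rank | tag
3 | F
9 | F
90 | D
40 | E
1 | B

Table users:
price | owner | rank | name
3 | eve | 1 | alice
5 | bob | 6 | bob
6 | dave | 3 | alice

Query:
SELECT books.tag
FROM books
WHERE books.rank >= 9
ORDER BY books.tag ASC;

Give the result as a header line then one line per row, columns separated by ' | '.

After WHERE (3 rows):
books.rank | books.tag
9 | F
90 | D
40 | E
After SELECT (3 rows):
books.tag
F
D
E
After ORDER BY (3 rows):
books.tag
D
E
F

== RESULT ==
books.tag
D
E
F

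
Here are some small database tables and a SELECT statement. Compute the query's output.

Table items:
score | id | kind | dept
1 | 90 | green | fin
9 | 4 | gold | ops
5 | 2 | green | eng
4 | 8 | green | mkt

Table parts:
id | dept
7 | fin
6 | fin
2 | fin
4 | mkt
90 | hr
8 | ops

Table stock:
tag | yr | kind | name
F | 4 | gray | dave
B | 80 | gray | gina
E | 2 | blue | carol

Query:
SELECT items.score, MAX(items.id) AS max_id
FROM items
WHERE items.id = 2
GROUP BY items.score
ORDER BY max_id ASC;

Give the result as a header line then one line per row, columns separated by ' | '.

After WHERE (1 rows):
items.score | items.id | items.kind | items.dept
5 | 2 | green | eng
After GROUP BY (1 rows):
items.score | max_id
5 | 2
After ORDER BY (1 rows):
items.score | max_id
5 | 2

== RESULT ==
items.score | max_id
5 | 2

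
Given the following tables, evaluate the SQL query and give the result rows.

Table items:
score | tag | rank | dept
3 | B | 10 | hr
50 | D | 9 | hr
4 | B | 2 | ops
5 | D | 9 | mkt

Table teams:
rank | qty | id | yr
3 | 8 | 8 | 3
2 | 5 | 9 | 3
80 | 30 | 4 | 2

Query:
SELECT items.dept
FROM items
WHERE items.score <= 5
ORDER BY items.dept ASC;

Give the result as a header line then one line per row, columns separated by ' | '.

== RESULT ==
items.dept
hr
mkt
ops

Derivation:
After WHERE (3 rows):
items.score | items.tag | items.rank | items.dept
3 | B | 10 | hr
4 | B | 2 | ops
5 | D | 9 | mkt
After SELECT (3 rows):
items.dept
hr
ops
mkt
After ORDER BY (3 rows):
items.dept
hr
mkt
ops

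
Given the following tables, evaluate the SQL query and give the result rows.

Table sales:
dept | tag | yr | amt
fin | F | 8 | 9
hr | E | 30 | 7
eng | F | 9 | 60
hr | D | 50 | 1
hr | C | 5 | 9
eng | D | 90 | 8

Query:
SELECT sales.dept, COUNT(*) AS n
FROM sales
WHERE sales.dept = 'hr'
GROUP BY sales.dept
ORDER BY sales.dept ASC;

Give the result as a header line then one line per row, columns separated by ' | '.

== RESULT ==
sales.dept | n
hr | 3

Derivation:
After WHERE (3 rows):
sales.dept | sales.tag | sales.yr | sales.amt
hr | E | 30 | 7
hr | D | 50 | 1
hr | C | 5 | 9
After GROUP BY (1 rows):
sales.dept | n
hr | 3
After ORDER BY (1 rows):
sales.dept | n
hr | 3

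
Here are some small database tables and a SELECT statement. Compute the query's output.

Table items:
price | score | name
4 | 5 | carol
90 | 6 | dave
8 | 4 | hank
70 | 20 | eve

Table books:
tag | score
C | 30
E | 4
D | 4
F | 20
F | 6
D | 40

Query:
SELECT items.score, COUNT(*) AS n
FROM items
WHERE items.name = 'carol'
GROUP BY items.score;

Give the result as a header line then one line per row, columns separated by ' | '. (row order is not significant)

== RESULT ==
items.score | n
5 | 1

Derivation:
After WHERE (1 rows):
items.price | items.score | items.name
4 | 5 | carol
After GROUP BY (1 rows):
items.score | n
5 | 1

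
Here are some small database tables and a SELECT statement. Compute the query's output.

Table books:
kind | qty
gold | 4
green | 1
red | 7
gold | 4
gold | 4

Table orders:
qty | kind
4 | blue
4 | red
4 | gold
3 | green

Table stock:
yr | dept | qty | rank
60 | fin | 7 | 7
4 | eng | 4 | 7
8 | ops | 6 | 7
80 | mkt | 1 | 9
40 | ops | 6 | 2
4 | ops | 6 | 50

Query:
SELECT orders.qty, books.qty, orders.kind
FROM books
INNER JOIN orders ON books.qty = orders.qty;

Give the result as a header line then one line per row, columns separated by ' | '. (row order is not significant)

After JOIN orders (9 rows):
books.kind | books.qty | orders.qty | orders.kind
gold | 4 | 4 | blue
gold | 4 | 4 | red
gold | 4 | 4 | gold
gold | 4 | 4 | blue
gold | 4 | 4 | red
gold | 4 | 4 | gold
gold | 4 | 4 | blue
gold | 4 | 4 | red
gold | 4 | 4 | gold
After SELECT (9 rows):
orders.qty | books.qty | orders.kind
4 | 4 | blue
4 | 4 | red
4 | 4 | gold
4 | 4 | blue
4 | 4 | red
4 | 4 | gold
4 | 4 | blue
4 | 4 | red
4 | 4 | gold

== RESULT ==
orders.qty | books.qty | orders.kind
4 | 4 | blue
4 | 4 | red
4 | 4 | gold
4 | 4 | blue
4 | 4 | red
4 | 4 | gold
4 | 4 | blue
4 | 4 | red
4 | 4 | gold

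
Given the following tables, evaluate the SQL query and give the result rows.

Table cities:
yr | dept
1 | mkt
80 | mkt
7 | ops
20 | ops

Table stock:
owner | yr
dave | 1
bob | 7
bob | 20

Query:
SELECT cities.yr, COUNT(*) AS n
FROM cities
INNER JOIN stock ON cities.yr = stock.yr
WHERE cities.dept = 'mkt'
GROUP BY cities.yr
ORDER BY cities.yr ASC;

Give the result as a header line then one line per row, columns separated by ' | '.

== RESULT ==
cities.yr | n
1 | 1

Derivation:
After JOIN stock (3 rows):
cities.yr | cities.dept | stock.owner | stock.yr
1 | mkt | dave | 1
7 | ops | bob | 7
20 | ops | bob | 20
After WHERE (1 rows):
cities.yr | cities.dept | stock.owner | stock.yr
1 | mkt | dave | 1
After GROUP BY (1 rows):
cities.yr | n
1 | 1
After ORDER BY (1 rows):
cities.yr | n
1 | 1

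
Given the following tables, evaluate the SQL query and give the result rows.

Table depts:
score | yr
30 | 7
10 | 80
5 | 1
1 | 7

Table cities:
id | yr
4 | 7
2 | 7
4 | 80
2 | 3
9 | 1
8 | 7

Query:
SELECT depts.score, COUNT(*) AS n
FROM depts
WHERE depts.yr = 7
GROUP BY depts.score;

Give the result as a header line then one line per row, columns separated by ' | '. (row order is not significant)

After WHERE (2 rows):
depts.score | depts.yr
30 | 7
1 | 7
After GROUP BY (2 rows):
depts.score | n
30 | 1
1 | 1

== RESULT ==
depts.score | n
30 | 1
1 | 1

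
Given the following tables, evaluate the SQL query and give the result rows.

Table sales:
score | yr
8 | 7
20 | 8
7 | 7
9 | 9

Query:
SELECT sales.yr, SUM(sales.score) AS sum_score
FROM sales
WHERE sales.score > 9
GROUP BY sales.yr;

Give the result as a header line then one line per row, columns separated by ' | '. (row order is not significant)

== RESULT ==
sales.yr | sum_score
8 | 20

Derivation:
After WHERE (1 rows):
sales.score | sales.yr
20 | 8
After GROUP BY (1 rows):
sales.yr | sum_score
8 | 20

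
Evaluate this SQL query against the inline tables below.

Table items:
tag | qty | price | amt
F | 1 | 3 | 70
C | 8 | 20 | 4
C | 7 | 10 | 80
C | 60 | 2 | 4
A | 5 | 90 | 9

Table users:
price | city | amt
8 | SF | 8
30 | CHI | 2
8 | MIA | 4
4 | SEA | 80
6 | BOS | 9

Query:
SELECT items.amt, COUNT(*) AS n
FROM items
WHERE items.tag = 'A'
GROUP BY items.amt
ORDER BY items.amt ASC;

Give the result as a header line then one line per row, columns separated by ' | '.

== RESULT ==
items.amt | n
9 | 1

Derivation:
After WHERE (1 rows):
items.tag | items.qty | items.price | items.amt
A | 5 | 90 | 9
After GROUP BY (1 rows):
items.amt | n
9 | 1
After ORDER BY (1 rows):
items.amt | n
9 | 1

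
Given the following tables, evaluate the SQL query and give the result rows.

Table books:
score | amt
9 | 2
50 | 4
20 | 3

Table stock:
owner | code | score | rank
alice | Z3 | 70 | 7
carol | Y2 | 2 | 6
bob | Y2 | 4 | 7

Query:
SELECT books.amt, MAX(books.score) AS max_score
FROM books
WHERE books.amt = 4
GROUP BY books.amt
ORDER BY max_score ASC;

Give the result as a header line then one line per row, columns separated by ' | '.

After WHERE (1 rows):
books.score | books.amt
50 | 4
After GROUP BY (1 rows):
books.amt | max_score
4 | 50
After ORDER BY (1 rows):
books.amt | max_score
4 | 50

== RESULT ==
books.amt | max_score
4 | 50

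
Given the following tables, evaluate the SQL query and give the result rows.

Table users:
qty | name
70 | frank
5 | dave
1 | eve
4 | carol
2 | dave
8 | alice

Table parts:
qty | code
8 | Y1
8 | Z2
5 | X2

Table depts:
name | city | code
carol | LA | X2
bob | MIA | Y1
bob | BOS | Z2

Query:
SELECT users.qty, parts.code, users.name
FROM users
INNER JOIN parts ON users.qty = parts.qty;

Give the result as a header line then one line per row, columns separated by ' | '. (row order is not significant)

== RESULT ==
users.qty | parts.code | users.name
5 | X2 | dave
8 | Y1 | alice
8 | Z2 | alice

Derivation:
After JOIN parts (3 rows):
users.qty | users.name | parts.qty | parts.code
5 | dave | 5 | X2
8 | alice | 8 | Y1
8 | alice | 8 | Z2
After SELECT (3 rows):
users.qty | parts.code | users.name
5 | X2 | dave
8 | Y1 | alice
8 | Z2 | alice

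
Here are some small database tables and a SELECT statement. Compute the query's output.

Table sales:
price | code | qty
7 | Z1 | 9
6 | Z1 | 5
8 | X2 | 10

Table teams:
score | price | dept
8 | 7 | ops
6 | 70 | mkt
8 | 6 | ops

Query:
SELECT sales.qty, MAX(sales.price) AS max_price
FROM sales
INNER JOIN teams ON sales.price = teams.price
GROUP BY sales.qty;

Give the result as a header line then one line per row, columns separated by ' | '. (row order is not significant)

== RESULT ==
sales.qty | max_price
9 | 7
5 | 6

Derivation:
After JOIN teams (2 rows):
sales.price | sales.code | sales.qty | teams.score | teams.price | teams.dept
7 | Z1 | 9 | 8 | 7 | ops
6 | Z1 | 5 | 8 | 6 | ops
After GROUP BY (2 rows):
sales.qty | max_price
9 | 7
5 | 6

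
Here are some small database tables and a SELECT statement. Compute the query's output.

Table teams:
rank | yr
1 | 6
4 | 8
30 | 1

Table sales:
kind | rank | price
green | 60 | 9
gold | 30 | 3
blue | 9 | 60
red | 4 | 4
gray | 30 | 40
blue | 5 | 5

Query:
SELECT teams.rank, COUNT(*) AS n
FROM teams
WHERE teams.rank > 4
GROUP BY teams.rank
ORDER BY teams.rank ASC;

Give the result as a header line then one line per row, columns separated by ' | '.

After WHERE (1 rows):
teams.rank | teams.yr
30 | 1
After GROUP BY (1 rows):
teams.rank | n
30 | 1
After ORDER BY (1 rows):
teams.rank | n
30 | 1

== RESULT ==
teams.rank | n
30 | 1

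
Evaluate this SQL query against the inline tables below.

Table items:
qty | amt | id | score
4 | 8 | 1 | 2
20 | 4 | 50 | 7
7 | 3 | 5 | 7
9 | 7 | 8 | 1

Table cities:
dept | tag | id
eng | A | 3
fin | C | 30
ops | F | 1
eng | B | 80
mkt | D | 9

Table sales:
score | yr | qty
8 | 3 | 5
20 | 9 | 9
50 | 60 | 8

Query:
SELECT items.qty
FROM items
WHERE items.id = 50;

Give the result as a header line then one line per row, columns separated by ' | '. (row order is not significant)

== RESULT ==
items.qty
20

Derivation:
After WHERE (1 rows):
items.qty | items.amt | items.id | items.score
20 | 4 | 50 | 7
After SELECT (1 rows):
items.qty
20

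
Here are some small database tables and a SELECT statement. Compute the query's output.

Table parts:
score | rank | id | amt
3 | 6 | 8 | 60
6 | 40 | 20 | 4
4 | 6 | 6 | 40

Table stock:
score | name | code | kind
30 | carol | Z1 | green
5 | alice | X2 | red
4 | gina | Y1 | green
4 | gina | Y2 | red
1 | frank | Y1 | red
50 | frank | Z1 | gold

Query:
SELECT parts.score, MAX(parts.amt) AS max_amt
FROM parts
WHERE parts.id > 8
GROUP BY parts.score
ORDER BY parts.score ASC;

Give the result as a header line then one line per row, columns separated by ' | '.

== RESULT ==
parts.score | max_amt
6 | 4

Derivation:
After WHERE (1 rows):
parts.score | parts.rank | parts.id | parts.amt
6 | 40 | 20 | 4
After GROUP BY (1 rows):
parts.score | max_amt
6 | 4
After ORDER BY (1 rows):
parts.score | max_amt
6 | 4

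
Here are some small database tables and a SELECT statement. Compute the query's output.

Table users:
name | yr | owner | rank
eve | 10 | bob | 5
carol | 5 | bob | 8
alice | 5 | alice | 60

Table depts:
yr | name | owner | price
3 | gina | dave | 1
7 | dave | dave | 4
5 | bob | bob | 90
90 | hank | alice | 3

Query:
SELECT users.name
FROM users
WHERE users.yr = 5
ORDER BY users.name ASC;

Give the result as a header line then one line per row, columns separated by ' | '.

== RESULT ==
users.name
alice
carol

Derivation:
After WHERE (2 rows):
users.name | users.yr | users.owner | users.rank
carol | 5 | bob | 8
alice | 5 | alice | 60
After SELECT (2 rows):
users.name
carol
alice
After ORDER BY (2 rows):
users.name
alice
carol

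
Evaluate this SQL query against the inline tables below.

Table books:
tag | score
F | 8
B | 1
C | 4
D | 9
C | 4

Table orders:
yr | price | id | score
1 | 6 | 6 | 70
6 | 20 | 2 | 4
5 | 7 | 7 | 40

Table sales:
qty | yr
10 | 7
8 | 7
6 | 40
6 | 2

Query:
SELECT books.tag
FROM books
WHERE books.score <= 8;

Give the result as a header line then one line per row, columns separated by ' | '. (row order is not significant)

After WHERE (4 rows):
books.tag | books.score
F | 8
B | 1
C | 4
C | 4
After SELECT (4 rows):
books.tag
F
B
C
C

== RESULT ==
books.tag
F
B
C
C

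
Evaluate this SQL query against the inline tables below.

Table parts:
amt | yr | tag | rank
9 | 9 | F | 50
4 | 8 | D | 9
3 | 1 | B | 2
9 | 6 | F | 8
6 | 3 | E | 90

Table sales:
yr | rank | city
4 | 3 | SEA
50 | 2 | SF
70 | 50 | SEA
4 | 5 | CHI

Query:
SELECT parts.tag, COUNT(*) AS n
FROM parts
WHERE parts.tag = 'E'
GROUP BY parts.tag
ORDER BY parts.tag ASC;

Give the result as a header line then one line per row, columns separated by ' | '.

== RESULT ==
parts.tag | n
E | 1

Derivation:
After WHERE (1 rows):
parts.amt | parts.yr | parts.tag | parts.rank
6 | 3 | E | 90
After GROUP BY (1 rows):
parts.tag | n
E | 1
After ORDER BY (1 rows):
parts.tag | n
E | 1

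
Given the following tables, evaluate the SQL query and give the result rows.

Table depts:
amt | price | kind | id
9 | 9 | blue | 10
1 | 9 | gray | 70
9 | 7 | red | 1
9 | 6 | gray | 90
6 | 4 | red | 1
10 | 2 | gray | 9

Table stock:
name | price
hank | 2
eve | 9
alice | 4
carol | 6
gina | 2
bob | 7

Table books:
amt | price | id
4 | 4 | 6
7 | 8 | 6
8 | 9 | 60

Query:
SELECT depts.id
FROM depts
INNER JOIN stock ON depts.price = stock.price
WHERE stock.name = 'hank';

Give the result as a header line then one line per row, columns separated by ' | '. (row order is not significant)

After JOIN stock (7 rows):
depts.amt | depts.price | depts.kind | depts.id | stock.name | stock.price
9 | 9 | blue | 10 | eve | 9
1 | 9 | gray | 70 | eve | 9
9 | 7 | red | 1 | bob | 7
9 | 6 | gray | 90 | carol | 6
6 | 4 | red | 1 | alice | 4
10 | 2 | gray | 9 | hank | 2
10 | 2 | gray | 9 | gina | 2
After WHERE (1 rows):
depts.amt | depts.price | depts.kind | depts.id | stock.name | stock.price
10 | 2 | gray | 9 | hank | 2
After SELECT (1 rows):
depts.id
9

== RESULT ==
depts.id
9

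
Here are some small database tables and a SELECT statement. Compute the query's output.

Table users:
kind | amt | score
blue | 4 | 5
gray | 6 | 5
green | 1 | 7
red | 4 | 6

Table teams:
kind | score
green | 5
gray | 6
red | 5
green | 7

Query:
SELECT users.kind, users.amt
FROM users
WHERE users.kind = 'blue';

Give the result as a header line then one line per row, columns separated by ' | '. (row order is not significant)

After WHERE (1 rows):
users.kind | users.amt | users.score
blue | 4 | 5
After SELECT (1 rows):
users.kind | users.amt
blue | 4

== RESULT ==
users.kind | users.amt
blue | 4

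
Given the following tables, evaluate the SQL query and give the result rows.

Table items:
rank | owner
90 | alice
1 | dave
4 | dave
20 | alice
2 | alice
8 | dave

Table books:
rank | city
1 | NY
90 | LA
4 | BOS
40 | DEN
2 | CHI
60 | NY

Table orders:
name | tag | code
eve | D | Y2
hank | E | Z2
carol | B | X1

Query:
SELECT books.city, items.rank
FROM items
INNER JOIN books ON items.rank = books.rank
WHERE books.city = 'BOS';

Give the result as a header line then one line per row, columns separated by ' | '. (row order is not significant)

== RESULT ==
books.city | items.rank
BOS | 4

Derivation:
After JOIN books (4 rows):
items.rank | items.owner | books.rank | books.city
90 | alice | 90 | LA
1 | dave | 1 | NY
4 | dave | 4 | BOS
2 | alice | 2 | CHI
After WHERE (1 rows):
items.rank | items.owner | books.rank | books.city
4 | dave | 4 | BOS
After SELECT (1 rows):
books.city | items.rank
BOS | 4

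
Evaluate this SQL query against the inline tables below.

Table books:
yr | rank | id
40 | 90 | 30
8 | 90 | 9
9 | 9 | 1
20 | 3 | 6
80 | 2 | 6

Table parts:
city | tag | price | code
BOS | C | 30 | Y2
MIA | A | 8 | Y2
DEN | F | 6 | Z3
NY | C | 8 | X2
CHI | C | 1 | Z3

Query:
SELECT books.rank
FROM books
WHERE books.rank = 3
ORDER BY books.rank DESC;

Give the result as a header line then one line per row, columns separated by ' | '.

After WHERE (1 rows):
books.yr | books.rank | books.id
20 | 3 | 6
After SELECT (1 rows):
books.rank
3
After ORDER BY (1 rows):
books.rank
3

== RESULT ==
books.rank
3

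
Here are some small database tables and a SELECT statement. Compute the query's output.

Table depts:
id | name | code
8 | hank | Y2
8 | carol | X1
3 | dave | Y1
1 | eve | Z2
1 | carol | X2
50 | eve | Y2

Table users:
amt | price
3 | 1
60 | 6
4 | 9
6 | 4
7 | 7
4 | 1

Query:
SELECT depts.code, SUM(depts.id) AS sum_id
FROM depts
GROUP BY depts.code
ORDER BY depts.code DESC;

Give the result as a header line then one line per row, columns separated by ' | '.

After GROUP BY (5 rows):
depts.code | sum_id
Y2 | 58
X1 | 8
Y1 | 3
Z2 | 1
X2 | 1
After ORDER BY (5 rows):
depts.code | sum_id
Z2 | 1
Y2 | 58
Y1 | 3
X2 | 1
X1 | 8

== RESULT ==
depts.code | sum_id
Z2 | 1
Y2 | 58
Y1 | 3
X2 | 1
X1 | 8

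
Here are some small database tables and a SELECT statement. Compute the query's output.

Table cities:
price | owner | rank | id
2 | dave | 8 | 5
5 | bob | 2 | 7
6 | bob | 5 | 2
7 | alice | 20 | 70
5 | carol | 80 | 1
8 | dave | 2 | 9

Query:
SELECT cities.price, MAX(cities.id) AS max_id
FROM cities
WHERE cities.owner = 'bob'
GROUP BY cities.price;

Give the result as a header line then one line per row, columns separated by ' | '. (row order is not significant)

== RESULT ==
cities.price | max_id
5 | 7
6 | 2

Derivation:
After WHERE (2 rows):
cities.price | cities.owner | cities.rank | cities.id
5 | bob | 2 | 7
6 | bob | 5 | 2
After GROUP BY (2 rows):
cities.price | max_id
5 | 7
6 | 2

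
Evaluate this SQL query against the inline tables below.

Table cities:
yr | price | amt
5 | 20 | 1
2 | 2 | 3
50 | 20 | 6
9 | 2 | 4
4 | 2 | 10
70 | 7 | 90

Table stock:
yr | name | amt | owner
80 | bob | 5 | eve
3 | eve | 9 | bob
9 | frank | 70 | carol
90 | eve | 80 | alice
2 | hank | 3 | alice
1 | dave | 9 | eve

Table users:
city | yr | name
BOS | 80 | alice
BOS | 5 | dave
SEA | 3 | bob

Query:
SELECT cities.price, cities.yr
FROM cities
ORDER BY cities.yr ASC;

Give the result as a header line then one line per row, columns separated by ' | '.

After SELECT (6 rows):
cities.price | cities.yr
20 | 5
2 | 2
20 | 50
2 | 9
2 | 4
7 | 70
After ORDER BY (6 rows):
cities.price | cities.yr
2 | 2
2 | 4
20 | 5
2 | 9
20 | 50
7 | 70

== RESULT ==
cities.price | cities.yr
2 | 2
2 | 4
20 | 5
2 | 9
20 | 50
7 | 70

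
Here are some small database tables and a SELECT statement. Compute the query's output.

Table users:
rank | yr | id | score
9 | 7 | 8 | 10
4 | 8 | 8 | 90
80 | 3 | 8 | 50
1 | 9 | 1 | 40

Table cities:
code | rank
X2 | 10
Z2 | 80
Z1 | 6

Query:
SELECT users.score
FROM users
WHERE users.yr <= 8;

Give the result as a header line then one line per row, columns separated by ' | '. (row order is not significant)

== RESULT ==
users.score
10
90
50

Derivation:
After WHERE (3 rows):
users.rank | users.yr | users.id | users.score
9 | 7 | 8 | 10
4 | 8 | 8 | 90
80 | 3 | 8 | 50
After SELECT (3 rows):
users.score
10
90
50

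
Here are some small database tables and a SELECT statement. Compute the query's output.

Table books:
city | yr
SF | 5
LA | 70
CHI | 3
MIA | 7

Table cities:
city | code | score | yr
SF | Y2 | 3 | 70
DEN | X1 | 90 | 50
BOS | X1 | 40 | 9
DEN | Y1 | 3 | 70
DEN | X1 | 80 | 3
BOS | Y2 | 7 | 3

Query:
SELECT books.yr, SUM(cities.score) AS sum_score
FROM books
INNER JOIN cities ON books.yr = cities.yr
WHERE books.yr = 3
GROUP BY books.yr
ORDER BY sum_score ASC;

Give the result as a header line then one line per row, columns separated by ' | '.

After JOIN cities (4 rows):
books.city | books.yr | cities.city | cities.code | cities.score | cities.yr
LA | 70 | SF | Y2 | 3 | 70
LA | 70 | DEN | Y1 | 3 | 70
CHI | 3 | DEN | X1 | 80 | 3
CHI | 3 | BOS | Y2 | 7 | 3
After WHERE (2 rows):
books.city | books.yr | cities.city | cities.code | cities.score | cities.yr
CHI | 3 | DEN | X1 | 80 | 3
CHI | 3 | BOS | Y2 | 7 | 3
After GROUP BY (1 rows):
books.yr | sum_score
3 | 87
After ORDER BY (1 rows):
books.yr | sum_score
3 | 87

== RESULT ==
books.yr | sum_score
3 | 87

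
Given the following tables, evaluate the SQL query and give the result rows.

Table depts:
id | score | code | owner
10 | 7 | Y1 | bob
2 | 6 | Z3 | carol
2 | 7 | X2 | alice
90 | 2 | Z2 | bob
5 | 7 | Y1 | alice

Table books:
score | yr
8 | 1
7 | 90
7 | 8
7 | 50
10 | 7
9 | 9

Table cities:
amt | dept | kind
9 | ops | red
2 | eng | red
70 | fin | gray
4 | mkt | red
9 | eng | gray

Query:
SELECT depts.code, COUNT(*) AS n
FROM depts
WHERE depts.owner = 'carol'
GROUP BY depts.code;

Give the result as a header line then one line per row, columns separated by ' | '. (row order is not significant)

After WHERE (1 rows):
depts.id | depts.score | depts.code | depts.owner
2 | 6 | Z3 | carol
After GROUP BY (1 rows):
depts.code | n
Z3 | 1

== RESULT ==
depts.code | n
Z3 | 1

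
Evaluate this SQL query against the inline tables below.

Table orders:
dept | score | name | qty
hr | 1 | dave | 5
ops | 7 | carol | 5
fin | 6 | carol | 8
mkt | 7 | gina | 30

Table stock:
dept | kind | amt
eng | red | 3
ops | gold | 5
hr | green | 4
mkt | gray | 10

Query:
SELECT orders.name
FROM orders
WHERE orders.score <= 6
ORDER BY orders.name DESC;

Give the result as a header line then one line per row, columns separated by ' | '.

== RESULT ==
orders.name
dave
carol

Derivation:
After WHERE (2 rows):
orders.dept | orders.score | orders.name | orders.qty
hr | 1 | dave | 5
fin | 6 | carol | 8
After SELECT (2 rows):
orders.name
dave
carol
After ORDER BY (2 rows):
orders.name
dave
carol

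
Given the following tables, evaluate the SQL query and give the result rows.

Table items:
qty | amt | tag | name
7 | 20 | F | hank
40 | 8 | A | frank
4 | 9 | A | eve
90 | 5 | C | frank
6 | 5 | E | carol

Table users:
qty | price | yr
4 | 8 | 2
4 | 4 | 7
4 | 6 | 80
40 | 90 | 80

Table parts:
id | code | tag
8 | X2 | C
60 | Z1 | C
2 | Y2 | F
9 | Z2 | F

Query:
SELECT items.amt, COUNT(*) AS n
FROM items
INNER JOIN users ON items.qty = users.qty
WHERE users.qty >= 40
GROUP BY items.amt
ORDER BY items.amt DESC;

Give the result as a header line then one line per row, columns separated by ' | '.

After JOIN users (4 rows):
items.qty | items.amt | items.tag | items.name | users.qty | users.price | users.yr
40 | 8 | A | frank | 40 | 90 | 80
4 | 9 | A | eve | 4 | 8 | 2
4 | 9 | A | eve | 4 | 4 | 7
4 | 9 | A | eve | 4 | 6 | 80
After WHERE (1 rows):
items.qty | items.amt | items.tag | items.name | users.qty | users.price | users.yr
40 | 8 | A | frank | 40 | 90 | 80
After GROUP BY (1 rows):
items.amt | n
8 | 1
After ORDER BY (1 rows):
items.amt | n
8 | 1

== RESULT ==
items.amt | n
8 | 1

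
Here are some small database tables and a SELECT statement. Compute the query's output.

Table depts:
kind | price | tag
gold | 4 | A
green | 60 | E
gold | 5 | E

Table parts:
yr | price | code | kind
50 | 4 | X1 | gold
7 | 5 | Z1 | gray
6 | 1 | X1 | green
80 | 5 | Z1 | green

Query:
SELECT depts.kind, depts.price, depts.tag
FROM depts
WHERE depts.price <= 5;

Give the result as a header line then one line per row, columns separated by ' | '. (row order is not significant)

== RESULT ==
depts.kind | depts.price | depts.tag
gold | 4 | A
gold | 5 | E

Derivation:
After WHERE (2 rows):
depts.kind | depts.price | depts.tag
gold | 4 | A
gold | 5 | E
After SELECT (2 rows):
depts.kind | depts.price | depts.tag
gold | 4 | A
gold | 5 | E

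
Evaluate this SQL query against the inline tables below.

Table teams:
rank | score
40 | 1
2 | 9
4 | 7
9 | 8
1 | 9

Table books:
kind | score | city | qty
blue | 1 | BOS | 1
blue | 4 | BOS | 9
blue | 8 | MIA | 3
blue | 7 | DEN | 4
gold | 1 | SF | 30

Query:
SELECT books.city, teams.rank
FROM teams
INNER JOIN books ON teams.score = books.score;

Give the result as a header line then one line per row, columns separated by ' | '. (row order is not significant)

After JOIN books (4 rows):
teams.rank | teams.score | books.kind | books.score | books.city | books.qty
40 | 1 | blue | 1 | BOS | 1
40 | 1 | gold | 1 | SF | 30
4 | 7 | blue | 7 | DEN | 4
9 | 8 | blue | 8 | MIA | 3
After SELECT (4 rows):
books.city | teams.rank
BOS | 40
SF | 40
DEN | 4
MIA | 9

== RESULT ==
books.city | teams.rank
BOS | 40
SF | 40
DEN | 4
MIA | 9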